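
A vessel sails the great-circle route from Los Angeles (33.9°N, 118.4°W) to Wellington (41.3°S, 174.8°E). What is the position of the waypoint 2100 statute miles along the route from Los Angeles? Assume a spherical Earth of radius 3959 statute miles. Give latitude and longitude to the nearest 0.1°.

≈ 10.3°N, 139.4°W

Convert each endpoint to a unit vector on the sphere (x = cos φ cos λ, y = cos φ sin λ, z = sin φ).
The central angle between the endpoints is δ = arccos(p₁·p₂) ≈ 1.694 rad (97.0°). The total great-circle distance is δ·R ≈ 1.694 × 3959 ≈ 6705 mi, so the target fraction is f = 2100/6705 ≈ 0.313.
Interpolate at f ≈ 0.313 with slerp weights a = sin((1−f)δ)/sin δ ≈ 0.925, b = sin(fδ)/sin δ ≈ 0.510.
p = a·p₁ + b·p₂ ≈ (-0.747, -0.641, 0.179); φ = arcsin(p_z) ≈ 10.34°, λ = atan2(p_y, p_x) ≈ -139.37°.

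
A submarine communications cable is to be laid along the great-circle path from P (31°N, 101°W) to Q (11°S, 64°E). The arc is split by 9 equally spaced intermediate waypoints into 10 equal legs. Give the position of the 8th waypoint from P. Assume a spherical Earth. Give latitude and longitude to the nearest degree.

≈ (15°N, 47°E)

Write both endpoints as unit vectors p₁, p₂ with components (cos φ cos λ, cos φ sin λ, sin φ).
The central angle between the endpoints is δ = arccos(p₁·p₂) ≈ 2.717 rad (155.6°).
Interpolate at f = 8/10 with slerp weights a = sin((1−f)δ)/sin δ ≈ 1.254, b = sin(fδ)/sin δ ≈ 1.998.
p = a·p₁ + b·p₂ ≈ (0.655, 0.708, 0.264); φ = arcsin(p_z) ≈ 15.33°, λ = atan2(p_y, p_x) ≈ 47.24°.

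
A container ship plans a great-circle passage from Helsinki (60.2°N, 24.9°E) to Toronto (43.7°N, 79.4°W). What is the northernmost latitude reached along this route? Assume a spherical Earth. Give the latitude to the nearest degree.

≈ 66°N

The great circle lies in the plane with unit normal n̂ = (p₁ × p₂)/|p₁ × p₂|.
Here n̂_z ≈ -0.405; the vertex latitude is φ_max = arccos|n̂_z| ≈ 66.1°.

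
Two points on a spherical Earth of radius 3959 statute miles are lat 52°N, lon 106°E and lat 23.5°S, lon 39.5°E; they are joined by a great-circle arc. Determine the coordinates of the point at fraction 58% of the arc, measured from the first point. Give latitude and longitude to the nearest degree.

The haversine formula gives a central angle δ ≈ 1.660 rad (95.1°) between the endpoints.
Interpolate at f = 0.58 with slerp weights a = sin((1−f)δ)/sin δ ≈ 0.645, b = sin(fδ)/sin δ ≈ 0.824.
p = a·p₁ + b·p₂ ≈ (0.474, 0.862, 0.179); φ = arcsin(p_z) ≈ 10.33°, λ = atan2(p_y, p_x) ≈ 61.21°.

≈ lat 10°N, lon 61°E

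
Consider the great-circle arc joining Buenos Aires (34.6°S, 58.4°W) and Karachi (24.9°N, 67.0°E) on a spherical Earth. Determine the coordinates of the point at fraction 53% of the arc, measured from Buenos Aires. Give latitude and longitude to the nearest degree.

≈ 8°S, 13°E

Convert each endpoint to a unit vector on the sphere (x = cos φ cos λ, y = cos φ sin λ, z = sin φ).
The central angle between the endpoints is δ = arccos(p₁·p₂) ≈ 2.307 rad (132.2°).
Interpolate at f = 0.53 with slerp weights a = sin((1−f)δ)/sin δ ≈ 1.193, b = sin(fδ)/sin δ ≈ 1.269.
p = a·p₁ + b·p₂ ≈ (0.964, 0.223, -0.143); φ = arcsin(p_z) ≈ -8.24°, λ = atan2(p_y, p_x) ≈ 13.01°.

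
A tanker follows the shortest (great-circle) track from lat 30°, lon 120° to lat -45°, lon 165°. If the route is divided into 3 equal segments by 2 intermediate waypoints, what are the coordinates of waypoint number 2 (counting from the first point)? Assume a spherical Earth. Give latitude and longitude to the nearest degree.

Write both endpoints as unit vectors p₁, p₂ with components (cos φ cos λ, cos φ sin λ, sin φ).
The central angle between the endpoints is δ = arccos(p₁·p₂) ≈ 1.491 rad (85.4°).
Interpolate at f = 2/3 with slerp weights a = sin((1−f)δ)/sin δ ≈ 0.478, b = sin(fδ)/sin δ ≈ 0.841.
p = a·p₁ + b·p₂ ≈ (-0.782, 0.513, -0.355); φ = arcsin(p_z) ≈ -20.82°, λ = atan2(p_y, p_x) ≈ 146.73°.

≈ lat -21°, lon 147°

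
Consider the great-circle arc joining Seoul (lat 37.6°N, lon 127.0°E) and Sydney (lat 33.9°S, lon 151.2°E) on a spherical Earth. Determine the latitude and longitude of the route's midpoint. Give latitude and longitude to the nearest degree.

Convert each endpoint to a unit vector on the sphere (x = cos φ cos λ, y = cos φ sin λ, z = sin φ).
The central angle between the endpoints is δ = arccos(p₁·p₂) ≈ 1.308 rad (75.0°).
Interpolate at f = 1/2 with slerp weights a = sin((1−f)δ)/sin δ ≈ 0.630, b = sin(fδ)/sin δ ≈ 0.630.
p = a·p₁ + b·p₂ ≈ (-0.759, 0.651, 0.033); φ = arcsin(p_z) ≈ 1.89°, λ = atan2(p_y, p_x) ≈ 139.39°.

≈ lat 2°N, lon 139°E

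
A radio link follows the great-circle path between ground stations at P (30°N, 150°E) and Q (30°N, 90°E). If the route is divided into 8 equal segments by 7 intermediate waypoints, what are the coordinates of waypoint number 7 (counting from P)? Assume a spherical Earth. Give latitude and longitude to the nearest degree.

≈ (32°N, 97°E)

From cos δ = sin φ₁ sin φ₂ + cos φ₁ cos φ₂ cos Δλ, the central angle is δ ≈ 0.896 rad (51.3°).
Interpolate at f = 7/8 with slerp weights a = sin((1−f)δ)/sin δ ≈ 0.143, b = sin(fδ)/sin δ ≈ 0.904.
p = a·p₁ + b·p₂ ≈ (-0.107, 0.845, 0.524); φ = arcsin(p_z) ≈ 31.58°, λ = atan2(p_y, p_x) ≈ 97.24°.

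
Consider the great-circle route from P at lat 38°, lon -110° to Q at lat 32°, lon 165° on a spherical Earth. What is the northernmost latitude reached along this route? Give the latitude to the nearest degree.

The great circle lies in the plane with unit normal n̂ = (p₁ × p₂)/|p₁ × p₂|.
Here n̂_z ≈ -0.721; the vertex latitude is φ_max = arccos|n̂_z| ≈ 43.8°.

≈ 44°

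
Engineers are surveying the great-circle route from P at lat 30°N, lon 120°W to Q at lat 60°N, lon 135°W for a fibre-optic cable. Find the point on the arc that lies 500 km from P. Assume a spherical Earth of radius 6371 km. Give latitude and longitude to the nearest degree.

From cos δ = sin φ₁ sin φ₂ + cos φ₁ cos φ₂ cos Δλ, the central angle is δ ≈ 0.552 rad (31.6°). The total great-circle distance is δ·R ≈ 0.552 × 6371 ≈ 3519 km, so the target fraction is f = 500/3519 ≈ 0.142.
Interpolate at f ≈ 0.142 with slerp weights a = sin((1−f)δ)/sin δ ≈ 0.870, b = sin(fδ)/sin δ ≈ 0.149.
p = a·p₁ + b·p₂ ≈ (-0.429, -0.705, 0.564); φ = arcsin(p_z) ≈ 34.35°, λ = atan2(p_y, p_x) ≈ -121.34°.

≈ lat 34°N, lon 121°W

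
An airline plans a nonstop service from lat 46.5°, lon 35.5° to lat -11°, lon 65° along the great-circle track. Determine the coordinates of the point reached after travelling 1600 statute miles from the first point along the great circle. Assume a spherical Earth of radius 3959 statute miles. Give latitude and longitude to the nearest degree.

Convert each endpoint to a unit vector on the sphere (x = cos φ cos λ, y = cos φ sin λ, z = sin φ).
The central angle between the endpoints is δ = arccos(p₁·p₂) ≈ 1.104 rad (63.3°). The total great-circle distance is δ·R ≈ 1.104 × 3959 ≈ 4372 mi, so the target fraction is f = 1600/4372 ≈ 0.366.
Interpolate at f ≈ 0.366 with slerp weights a = sin((1−f)δ)/sin δ ≈ 0.721, b = sin(fδ)/sin δ ≈ 0.440.
p = a·p₁ + b·p₂ ≈ (0.587, 0.680, 0.439); φ = arcsin(p_z) ≈ 26.06°, λ = atan2(p_y, p_x) ≈ 49.20°.

≈ lat 26°, lon 49°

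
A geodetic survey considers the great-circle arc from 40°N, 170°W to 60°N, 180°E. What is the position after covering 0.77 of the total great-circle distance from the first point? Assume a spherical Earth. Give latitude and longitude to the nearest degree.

≈ 55°N, 177°W

The haversine formula gives a central angle δ ≈ 0.366 rad (21.0°) between the endpoints.
Interpolate at f = 0.77 with slerp weights a = sin((1−f)δ)/sin δ ≈ 0.235, b = sin(fδ)/sin δ ≈ 0.777.
p = a·p₁ + b·p₂ ≈ (-0.566, -0.031, 0.824); φ = arcsin(p_z) ≈ 55.48°, λ = atan2(p_y, p_x) ≈ -176.84°.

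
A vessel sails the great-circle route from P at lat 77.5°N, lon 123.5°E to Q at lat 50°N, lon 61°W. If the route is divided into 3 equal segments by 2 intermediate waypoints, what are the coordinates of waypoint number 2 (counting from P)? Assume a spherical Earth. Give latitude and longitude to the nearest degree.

≈ lat 67°N, lon 62°W

The haversine formula gives a central angle δ ≈ 0.916 rad (52.5°) between the endpoints.
Interpolate at f = 2/3 with slerp weights a = sin((1−f)δ)/sin δ ≈ 0.379, b = sin(fδ)/sin δ ≈ 0.723.
p = a·p₁ + b·p₂ ≈ (0.180, -0.338, 0.924); φ = arcsin(p_z) ≈ 67.48°, λ = atan2(p_y, p_x) ≈ -61.96°.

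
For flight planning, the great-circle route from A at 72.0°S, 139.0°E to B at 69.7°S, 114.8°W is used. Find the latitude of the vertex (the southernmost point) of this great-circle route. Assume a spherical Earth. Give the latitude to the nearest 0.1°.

The great circle lies in the plane with unit normal n̂ = (p₁ × p₂)/|p₁ × p₂|.
Here n̂_z ≈ +0.203; the vertex latitude is φ_max = arccos|n̂_z| ≈ 78.3°.

≈ 78.3°S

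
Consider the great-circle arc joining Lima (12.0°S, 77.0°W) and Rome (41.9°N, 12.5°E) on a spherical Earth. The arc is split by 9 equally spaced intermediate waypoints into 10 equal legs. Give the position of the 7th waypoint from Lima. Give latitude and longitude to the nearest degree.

≈ 32°N, 22°W

Convert each endpoint to a unit vector on the sphere (x = cos φ cos λ, y = cos φ sin λ, z = sin φ).
The central angle between the endpoints is δ = arccos(p₁·p₂) ≈ 1.704 rad (97.6°).
Interpolate at f = 7/10 with slerp weights a = sin((1−f)δ)/sin δ ≈ 0.493, b = sin(fδ)/sin δ ≈ 0.938.
p = a·p₁ + b·p₂ ≈ (0.790, -0.319, 0.524); φ = arcsin(p_z) ≈ 31.57°, λ = atan2(p_y, p_x) ≈ -22.01°.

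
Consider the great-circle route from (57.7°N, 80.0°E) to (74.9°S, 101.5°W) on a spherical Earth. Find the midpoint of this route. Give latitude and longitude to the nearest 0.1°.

The haversine formula gives a central angle δ ≈ 2.841 rad (162.8°) between the endpoints.
Interpolate at f = 1/2 with slerp weights a = sin((1−f)δ)/sin δ ≈ 3.342, b = sin(fδ)/sin δ ≈ 3.342.
p = a·p₁ + b·p₂ ≈ (0.137, 0.906, -0.402); φ = arcsin(p_z) ≈ -23.69°, λ = atan2(p_y, p_x) ≈ 81.43°.

≈ (23.7°S, 81.4°E)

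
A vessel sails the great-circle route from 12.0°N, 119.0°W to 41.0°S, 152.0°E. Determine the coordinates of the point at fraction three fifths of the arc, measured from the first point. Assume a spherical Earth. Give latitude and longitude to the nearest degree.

≈ 26°S, 165°W

The haversine formula gives a central angle δ ≈ 1.695 rad (97.1°) between the endpoints.
Interpolate at f = 3/5 with slerp weights a = sin((1−f)δ)/sin δ ≈ 0.632, b = sin(fδ)/sin δ ≈ 0.857.
p = a·p₁ + b·p₂ ≈ (-0.871, -0.237, -0.431); φ = arcsin(p_z) ≈ -25.52°, λ = atan2(p_y, p_x) ≈ -164.77°.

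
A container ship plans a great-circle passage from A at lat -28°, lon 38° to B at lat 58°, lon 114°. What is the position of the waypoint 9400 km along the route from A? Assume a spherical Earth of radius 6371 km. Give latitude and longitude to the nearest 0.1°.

Convert each endpoint to a unit vector on the sphere (x = cos φ cos λ, y = cos φ sin λ, z = sin φ).
The central angle between the endpoints is δ = arccos(p₁·p₂) ≈ 1.860 rad (106.6°). The total great-circle distance is δ·R ≈ 1.860 × 6371 ≈ 11848 km, so the target fraction is f = 9400/11848 ≈ 0.793.
Interpolate at f ≈ 0.793 with slerp weights a = sin((1−f)δ)/sin δ ≈ 0.391, b = sin(fδ)/sin δ ≈ 1.039.
p = a·p₁ + b·p₂ ≈ (0.048, 0.715, 0.697); φ = arcsin(p_z) ≈ 44.19°, λ = atan2(p_y, p_x) ≈ 86.14°.

≈ lat 44.2°, lon 86.1°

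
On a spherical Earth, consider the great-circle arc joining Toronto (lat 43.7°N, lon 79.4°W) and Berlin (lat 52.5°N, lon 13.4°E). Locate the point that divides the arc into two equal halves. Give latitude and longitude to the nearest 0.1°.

≈ lat 58.1°N, lon 38.1°W

Convert each endpoint to a unit vector on the sphere (x = cos φ cos λ, y = cos φ sin λ, z = sin φ).
The central angle between the endpoints is δ = arccos(p₁·p₂) ≈ 1.016 rad (58.2°).
Interpolate at f = 1/2 with slerp weights a = sin((1−f)δ)/sin δ ≈ 0.572, b = sin(fδ)/sin δ ≈ 0.572.
p = a·p₁ + b·p₂ ≈ (0.415, -0.326, 0.849); φ = arcsin(p_z) ≈ 58.15°, λ = atan2(p_y, p_x) ≈ -38.15°.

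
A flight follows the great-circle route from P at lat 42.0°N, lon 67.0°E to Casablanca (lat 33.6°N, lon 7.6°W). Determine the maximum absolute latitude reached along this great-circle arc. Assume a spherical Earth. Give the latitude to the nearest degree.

The great circle lies in the plane with unit normal n̂ = (p₁ × p₂)/|p₁ × p₂|.
Here n̂_z ≈ -0.706; the vertex latitude is φ_max = arccos|n̂_z| ≈ 45.1°.

≈ 45°N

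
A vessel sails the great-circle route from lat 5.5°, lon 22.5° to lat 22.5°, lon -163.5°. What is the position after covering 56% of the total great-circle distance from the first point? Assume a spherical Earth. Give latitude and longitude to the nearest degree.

≈ lat 78°, lon 113°

Write both endpoints as unit vectors p₁, p₂ with components (cos φ cos λ, cos φ sin λ, sin φ).
The central angle between the endpoints is δ = arccos(p₁·p₂) ≈ 2.642 rad (151.4°).
Interpolate at f = 0.56 with slerp weights a = sin((1−f)δ)/sin δ ≈ 1.917, b = sin(fδ)/sin δ ≈ 2.080.
p = a·p₁ + b·p₂ ≈ (-0.080, 0.184, 0.980); φ = arcsin(p_z) ≈ 78.41°, λ = atan2(p_y, p_x) ≈ 113.33°.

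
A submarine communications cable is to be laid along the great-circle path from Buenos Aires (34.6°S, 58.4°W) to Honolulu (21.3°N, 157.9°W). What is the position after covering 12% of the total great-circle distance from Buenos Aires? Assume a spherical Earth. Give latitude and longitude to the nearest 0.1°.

Convert each endpoint to a unit vector on the sphere (x = cos φ cos λ, y = cos φ sin λ, z = sin φ).
The central angle between the endpoints is δ = arccos(p₁·p₂) ≈ 1.910 rad (109.4°).
Interpolate at f = 0.12 with slerp weights a = sin((1−f)δ)/sin δ ≈ 1.054, b = sin(fδ)/sin δ ≈ 0.241.
p = a·p₁ + b·p₂ ≈ (0.247, -0.823, -0.511); φ = arcsin(p_z) ≈ -30.73°, λ = atan2(p_y, p_x) ≈ -73.33°.

≈ (30.7°S, 73.3°W)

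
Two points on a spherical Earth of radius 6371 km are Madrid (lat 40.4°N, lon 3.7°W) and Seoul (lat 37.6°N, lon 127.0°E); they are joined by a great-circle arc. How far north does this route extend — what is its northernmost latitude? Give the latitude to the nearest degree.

≈ 63°N

The great circle lies in the plane with unit normal n̂ = (p₁ × p₂)/|p₁ × p₂|.
Here n̂_z ≈ +0.457; the vertex latitude is φ_max = arccos|n̂_z| ≈ 62.8°.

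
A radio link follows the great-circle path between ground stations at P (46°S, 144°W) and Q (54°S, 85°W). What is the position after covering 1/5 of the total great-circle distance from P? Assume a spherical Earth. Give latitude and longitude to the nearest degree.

≈ (50°S, 134°W)

Write both endpoints as unit vectors p₁, p₂ with components (cos φ cos λ, cos φ sin λ, sin φ).
The central angle between the endpoints is δ = arccos(p₁·p₂) ≈ 0.656 rad (37.6°).
Interpolate at f = 1/5 with slerp weights a = sin((1−f)δ)/sin δ ≈ 0.821, b = sin(fδ)/sin δ ≈ 0.214.
p = a·p₁ + b·p₂ ≈ (-0.451, -0.461, -0.764); φ = arcsin(p_z) ≈ -49.86°, λ = atan2(p_y, p_x) ≈ -134.35°.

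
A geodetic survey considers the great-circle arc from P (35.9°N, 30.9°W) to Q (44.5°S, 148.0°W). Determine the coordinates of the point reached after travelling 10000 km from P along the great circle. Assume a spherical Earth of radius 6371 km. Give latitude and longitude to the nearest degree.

Convert each endpoint to a unit vector on the sphere (x = cos φ cos λ, y = cos φ sin λ, z = sin φ).
The central angle between the endpoints is δ = arccos(p₁·p₂) ≈ 2.311 rad (132.4°). The total great-circle distance is δ·R ≈ 2.311 × 6371 ≈ 14721 km, so the target fraction is f = 10000/14721 ≈ 0.679.
Interpolate at f ≈ 0.679 with slerp weights a = sin((1−f)δ)/sin δ ≈ 0.914, b = sin(fδ)/sin δ ≈ 1.354.
p = a·p₁ + b·p₂ ≈ (-0.184, -0.892, -0.413); φ = arcsin(p_z) ≈ -24.40°, λ = atan2(p_y, p_x) ≈ -101.64°.

≈ (24°S, 102°W)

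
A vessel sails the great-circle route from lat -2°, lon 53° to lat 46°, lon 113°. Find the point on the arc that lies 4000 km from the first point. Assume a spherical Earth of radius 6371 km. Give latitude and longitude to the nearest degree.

Write both endpoints as unit vectors p₁, p₂ with components (cos φ cos λ, cos φ sin λ, sin φ).
The central angle between the endpoints is δ = arccos(p₁·p₂) ≈ 1.243 rad (71.2°). The total great-circle distance is δ·R ≈ 1.243 × 6371 ≈ 7919 km, so the target fraction is f = 4000/7919 ≈ 0.505.
Interpolate at f ≈ 0.505 with slerp weights a = sin((1−f)δ)/sin δ ≈ 0.610, b = sin(fδ)/sin δ ≈ 0.620.
p = a·p₁ + b·p₂ ≈ (0.198, 0.883, 0.425); φ = arcsin(p_z) ≈ 25.15°, λ = atan2(p_y, p_x) ≈ 77.35°.

≈ lat 25°, lon 77°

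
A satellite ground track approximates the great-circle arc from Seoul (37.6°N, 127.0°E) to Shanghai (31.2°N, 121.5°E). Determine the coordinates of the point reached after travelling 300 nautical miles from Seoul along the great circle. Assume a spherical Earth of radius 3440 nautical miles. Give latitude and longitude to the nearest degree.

Write both endpoints as unit vectors p₁, p₂ with components (cos φ cos λ, cos φ sin λ, sin φ).
The central angle between the endpoints is δ = arccos(p₁·p₂) ≈ 0.137 rad (7.8°). The total great-circle distance is δ·R ≈ 0.137 × 3440 ≈ 471 nmi, so the target fraction is f = 300/471 ≈ 0.637.
Interpolate at f ≈ 0.637 with slerp weights a = sin((1−f)δ)/sin δ ≈ 0.364, b = sin(fδ)/sin δ ≈ 0.638.
p = a·p₁ + b·p₂ ≈ (-0.459, 0.696, 0.553); φ = arcsin(p_z) ≈ 33.55°, λ = atan2(p_y, p_x) ≈ 123.40°.

≈ 34°N, 123°E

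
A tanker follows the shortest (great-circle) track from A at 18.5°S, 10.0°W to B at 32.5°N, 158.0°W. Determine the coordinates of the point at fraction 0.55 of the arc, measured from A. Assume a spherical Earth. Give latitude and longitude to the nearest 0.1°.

Write both endpoints as unit vectors p₁, p₂ with components (cos φ cos λ, cos φ sin λ, sin φ).
The central angle between the endpoints is δ = arccos(p₁·p₂) ≈ 2.584 rad (148.1°).
Interpolate at f = 0.55 with slerp weights a = sin((1−f)δ)/sin δ ≈ 1.736, b = sin(fδ)/sin δ ≈ 1.870.
p = a·p₁ + b·p₂ ≈ (0.159, -0.877, 0.454); φ = arcsin(p_z) ≈ 27.00°, λ = atan2(p_y, p_x) ≈ -79.72°.

≈ 27.0°N, 79.7°W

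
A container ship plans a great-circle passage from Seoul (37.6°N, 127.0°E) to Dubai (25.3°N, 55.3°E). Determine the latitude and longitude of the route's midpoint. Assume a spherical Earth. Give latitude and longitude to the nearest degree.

Convert each endpoint to a unit vector on the sphere (x = cos φ cos λ, y = cos φ sin λ, z = sin φ).
The central angle between the endpoints is δ = arccos(p₁·p₂) ≈ 1.064 rad (60.9°).
Interpolate at f = 1/2 with slerp weights a = sin((1−f)δ)/sin δ ≈ 0.580, b = sin(fδ)/sin δ ≈ 0.580.
p = a·p₁ + b·p₂ ≈ (0.022, 0.798, 0.602); φ = arcsin(p_z) ≈ 37.01°, λ = atan2(p_y, p_x) ≈ 88.42°.

≈ 37°N, 88°E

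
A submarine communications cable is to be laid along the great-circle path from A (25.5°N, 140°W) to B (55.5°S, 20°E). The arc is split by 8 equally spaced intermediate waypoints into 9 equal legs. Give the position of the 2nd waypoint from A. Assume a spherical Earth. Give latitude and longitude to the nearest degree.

≈ (5°S, 129°W)

From cos δ = sin φ₁ sin φ₂ + cos φ₁ cos φ₂ cos Δλ, the central angle is δ ≈ 2.559 rad (146.6°).
Interpolate at f = 2/9 with slerp weights a = sin((1−f)δ)/sin δ ≈ 1.660, b = sin(fδ)/sin δ ≈ 0.979.
p = a·p₁ + b·p₂ ≈ (-0.627, -0.774, -0.092); φ = arcsin(p_z) ≈ -5.29°, λ = atan2(p_y, p_x) ≈ -129.02°.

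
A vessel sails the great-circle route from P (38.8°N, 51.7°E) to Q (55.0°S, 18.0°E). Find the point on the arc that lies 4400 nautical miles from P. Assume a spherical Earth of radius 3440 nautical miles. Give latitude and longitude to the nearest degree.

From cos δ = sin φ₁ sin φ₂ + cos φ₁ cos φ₂ cos Δλ, the central angle is δ ≈ 1.713 rad (98.1°). The total great-circle distance is δ·R ≈ 1.713 × 3440 ≈ 5892 nmi, so the target fraction is f = 4400/5892 ≈ 0.747.
Interpolate at f ≈ 0.747 with slerp weights a = sin((1−f)δ)/sin δ ≈ 0.424, b = sin(fδ)/sin δ ≈ 0.967.
p = a·p₁ + b·p₂ ≈ (0.733, 0.431, -0.527); φ = arcsin(p_z) ≈ -31.77°, λ = atan2(p_y, p_x) ≈ 30.47°.

≈ (32°S, 30°E)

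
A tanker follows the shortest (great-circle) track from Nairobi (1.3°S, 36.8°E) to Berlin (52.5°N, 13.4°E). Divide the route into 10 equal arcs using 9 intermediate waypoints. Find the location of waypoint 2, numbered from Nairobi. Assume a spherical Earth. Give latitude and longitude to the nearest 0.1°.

Write both endpoints as unit vectors p₁, p₂ with components (cos φ cos λ, cos φ sin λ, sin φ).
The central angle between the endpoints is δ = arccos(p₁·p₂) ≈ 1.000 rad (57.3°).
Interpolate at f = 2/10 with slerp weights a = sin((1−f)δ)/sin δ ≈ 0.852, b = sin(fδ)/sin δ ≈ 0.236.
p = a·p₁ + b·p₂ ≈ (0.822, 0.544, 0.168); φ = arcsin(p_z) ≈ 9.67°, λ = atan2(p_y, p_x) ≈ 33.48°.

≈ 9.7°N, 33.5°E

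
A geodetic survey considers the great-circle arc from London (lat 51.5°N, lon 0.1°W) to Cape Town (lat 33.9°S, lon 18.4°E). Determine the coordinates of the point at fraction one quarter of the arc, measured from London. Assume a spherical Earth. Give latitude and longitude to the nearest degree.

≈ lat 30°N, lon 6°E

Write both endpoints as unit vectors p₁, p₂ with components (cos φ cos λ, cos φ sin λ, sin φ).
The central angle between the endpoints is δ = arccos(p₁·p₂) ≈ 1.517 rad (86.9°).
Interpolate at f = 1/4 with slerp weights a = sin((1−f)δ)/sin δ ≈ 0.909, b = sin(fδ)/sin δ ≈ 0.371.
p = a·p₁ + b·p₂ ≈ (0.858, 0.096, 0.505); φ = arcsin(p_z) ≈ 30.31°, λ = atan2(p_y, p_x) ≈ 6.40°.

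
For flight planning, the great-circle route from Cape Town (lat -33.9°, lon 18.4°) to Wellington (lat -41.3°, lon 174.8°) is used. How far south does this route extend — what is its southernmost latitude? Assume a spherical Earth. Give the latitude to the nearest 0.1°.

The great circle lies in the plane with unit normal n̂ = (p₁ × p₂)/|p₁ × p₂|.
Here n̂_z ≈ +0.255; the vertex latitude is φ_max = arccos|n̂_z| ≈ 75.2°.
Check via Clairaut: cos φ_max = |cos φ₁| · sin C = cos(33.9°)·sin(162.1°) ≈ 0.255, again giving ≈ 75.2°.

≈ -75.2°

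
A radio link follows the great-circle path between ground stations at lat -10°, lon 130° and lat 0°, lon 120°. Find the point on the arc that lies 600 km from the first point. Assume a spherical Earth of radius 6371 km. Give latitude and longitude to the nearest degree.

Convert each endpoint to a unit vector on the sphere (x = cos φ cos λ, y = cos φ sin λ, z = sin φ).
The central angle between the endpoints is δ = arccos(p₁·p₂) ≈ 0.246 rad (14.1°). The total great-circle distance is δ·R ≈ 0.246 × 6371 ≈ 1569 km, so the target fraction is f = 600/1569 ≈ 0.383.
Interpolate at f ≈ 0.383 with slerp weights a = sin((1−f)δ)/sin δ ≈ 0.621, b = sin(fδ)/sin δ ≈ 0.386.
p = a·p₁ + b·p₂ ≈ (-0.586, 0.803, -0.108); φ = arcsin(p_z) ≈ -6.19°, λ = atan2(p_y, p_x) ≈ 126.14°.

≈ lat -6°, lon 126°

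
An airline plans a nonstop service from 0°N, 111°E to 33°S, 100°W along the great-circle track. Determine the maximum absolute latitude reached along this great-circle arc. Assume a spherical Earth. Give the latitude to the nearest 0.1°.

≈ 51.6°S

The great circle lies in the plane with unit normal n̂ = (p₁ × p₂)/|p₁ × p₂|.
Here n̂_z ≈ +0.621; the vertex latitude is φ_max = arccos|n̂_z| ≈ 51.6°.
Check via Clairaut: cos φ_max = |cos φ₁| · sin C = cos(0.0°)·sin(141.6°) ≈ 0.621, again giving ≈ 51.6°.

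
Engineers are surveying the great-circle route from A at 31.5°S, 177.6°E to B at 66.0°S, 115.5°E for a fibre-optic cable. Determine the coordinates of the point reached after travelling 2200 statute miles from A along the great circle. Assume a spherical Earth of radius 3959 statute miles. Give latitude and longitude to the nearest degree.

≈ 57°S, 150°E

Write both endpoints as unit vectors p₁, p₂ with components (cos φ cos λ, cos φ sin λ, sin φ).
The central angle between the endpoints is δ = arccos(p₁·p₂) ≈ 0.877 rad (50.2°). The total great-circle distance is δ·R ≈ 0.877 × 3959 ≈ 3471 mi, so the target fraction is f = 2200/3471 ≈ 0.634.
Interpolate at f ≈ 0.634 with slerp weights a = sin((1−f)δ)/sin δ ≈ 0.411, b = sin(fδ)/sin δ ≈ 0.686.
p = a·p₁ + b·p₂ ≈ (-0.470, 0.267, -0.841); φ = arcsin(p_z) ≈ -57.30°, λ = atan2(p_y, p_x) ≈ 150.43°.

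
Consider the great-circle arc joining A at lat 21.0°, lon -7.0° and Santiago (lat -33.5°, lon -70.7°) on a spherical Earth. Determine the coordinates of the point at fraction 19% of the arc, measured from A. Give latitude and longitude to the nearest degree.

Convert each endpoint to a unit vector on the sphere (x = cos φ cos λ, y = cos φ sin λ, z = sin φ).
The central angle between the endpoints is δ = arccos(p₁·p₂) ≈ 1.423 rad (81.5°).
Interpolate at f = 0.19 with slerp weights a = sin((1−f)δ)/sin δ ≈ 0.924, b = sin(fδ)/sin δ ≈ 0.270.
p = a·p₁ + b·p₂ ≈ (0.931, -0.318, 0.182); φ = arcsin(p_z) ≈ 10.49°, λ = atan2(p_y, p_x) ≈ -18.85°.

≈ lat 10°, lon -19°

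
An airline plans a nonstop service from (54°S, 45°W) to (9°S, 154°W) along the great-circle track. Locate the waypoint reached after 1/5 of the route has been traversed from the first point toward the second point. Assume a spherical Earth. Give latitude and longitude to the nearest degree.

≈ (56°S, 78°W)

Convert each endpoint to a unit vector on the sphere (x = cos φ cos λ, y = cos φ sin λ, z = sin φ).
The central angle between the endpoints is δ = arccos(p₁·p₂) ≈ 1.633 rad (93.6°).
Interpolate at f = 1/5 with slerp weights a = sin((1−f)δ)/sin δ ≈ 0.967, b = sin(fδ)/sin δ ≈ 0.322.
p = a·p₁ + b·p₂ ≈ (0.117, -0.541, -0.833); φ = arcsin(p_z) ≈ -56.38°, λ = atan2(p_y, p_x) ≈ -77.84°.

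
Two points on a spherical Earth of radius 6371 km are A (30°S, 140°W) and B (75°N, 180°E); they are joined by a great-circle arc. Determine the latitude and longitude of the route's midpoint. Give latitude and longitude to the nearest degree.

≈ (23°N, 149°W)

Write both endpoints as unit vectors p₁, p₂ with components (cos φ cos λ, cos φ sin λ, sin φ).
The central angle between the endpoints is δ = arccos(p₁·p₂) ≈ 1.887 rad (108.1°).
Interpolate at f = 1/2 with slerp weights a = sin((1−f)δ)/sin δ ≈ 0.852, b = sin(fδ)/sin δ ≈ 0.852.
p = a·p₁ + b·p₂ ≈ (-0.786, -0.474, 0.397); φ = arcsin(p_z) ≈ 23.39°, λ = atan2(p_y, p_x) ≈ -148.88°.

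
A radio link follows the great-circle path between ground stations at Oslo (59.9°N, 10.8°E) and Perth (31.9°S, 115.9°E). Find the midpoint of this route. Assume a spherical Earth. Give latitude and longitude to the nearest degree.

≈ (21°N, 82°E)

Write both endpoints as unit vectors p₁, p₂ with components (cos φ cos λ, cos φ sin λ, sin φ).
The central angle between the endpoints is δ = arccos(p₁·p₂) ≈ 2.175 rad (124.6°).
Interpolate at f = 1/2 with slerp weights a = sin((1−f)δ)/sin δ ≈ 1.076, b = sin(fδ)/sin δ ≈ 1.076.
p = a·p₁ + b·p₂ ≈ (0.131, 0.923, 0.362); φ = arcsin(p_z) ≈ 21.24°, λ = atan2(p_y, p_x) ≈ 81.92°.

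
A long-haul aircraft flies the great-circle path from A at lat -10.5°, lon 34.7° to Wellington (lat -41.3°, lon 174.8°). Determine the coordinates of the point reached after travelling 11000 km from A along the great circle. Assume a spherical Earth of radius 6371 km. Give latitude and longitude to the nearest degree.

≈ lat -52°, lon 154°

The haversine formula gives a central angle δ ≈ 2.034 rad (116.5°) between the endpoints. The total great-circle distance is δ·R ≈ 2.034 × 6371 ≈ 12956 km, so the target fraction is f = 11000/12956 ≈ 0.849.
Interpolate at f ≈ 0.849 with slerp weights a = sin((1−f)δ)/sin δ ≈ 0.338, b = sin(fδ)/sin δ ≈ 1.104.
p = a·p₁ + b·p₂ ≈ (-0.553, 0.264, -0.790); φ = arcsin(p_z) ≈ -52.20°, λ = atan2(p_y, p_x) ≈ 154.46°.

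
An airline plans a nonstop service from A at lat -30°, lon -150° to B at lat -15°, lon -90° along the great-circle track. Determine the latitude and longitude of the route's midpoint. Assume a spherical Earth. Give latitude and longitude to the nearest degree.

≈ lat -26°, lon -118°

The haversine formula gives a central angle δ ≈ 0.991 rad (56.8°) between the endpoints.
Interpolate at f = 1/2 with slerp weights a = sin((1−f)δ)/sin δ ≈ 0.568, b = sin(fδ)/sin δ ≈ 0.568.
p = a·p₁ + b·p₂ ≈ (-0.426, -0.795, -0.431); φ = arcsin(p_z) ≈ -25.55°, λ = atan2(p_y, p_x) ≈ -118.20°.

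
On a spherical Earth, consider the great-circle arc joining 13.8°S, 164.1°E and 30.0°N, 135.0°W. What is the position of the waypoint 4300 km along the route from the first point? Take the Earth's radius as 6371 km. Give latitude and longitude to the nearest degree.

The haversine formula gives a central angle δ ≈ 1.277 rad (73.2°) between the endpoints. The total great-circle distance is δ·R ≈ 1.277 × 6371 ≈ 8135 km, so the target fraction is f = 4300/8135 ≈ 0.529.
Interpolate at f ≈ 0.529 with slerp weights a = sin((1−f)δ)/sin δ ≈ 0.592, b = sin(fδ)/sin δ ≈ 0.653.
p = a·p₁ + b·p₂ ≈ (-0.952, -0.242, 0.185); φ = arcsin(p_z) ≈ 10.68°, λ = atan2(p_y, p_x) ≈ -165.72°.

≈ 11°N, 166°W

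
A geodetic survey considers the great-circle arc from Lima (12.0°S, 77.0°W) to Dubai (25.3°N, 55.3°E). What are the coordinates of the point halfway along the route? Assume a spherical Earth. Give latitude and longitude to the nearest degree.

Write both endpoints as unit vectors p₁, p₂ with components (cos φ cos λ, cos φ sin λ, sin φ).
The central angle between the endpoints is δ = arccos(p₁·p₂) ≈ 2.324 rad (133.2°).
Interpolate at f = 1/2 with slerp weights a = sin((1−f)δ)/sin δ ≈ 1.258, b = sin(fδ)/sin δ ≈ 1.258.
p = a·p₁ + b·p₂ ≈ (0.924, -0.264, 0.276); φ = arcsin(p_z) ≈ 16.02°, λ = atan2(p_y, p_x) ≈ -15.94°.

≈ 16°N, 16°W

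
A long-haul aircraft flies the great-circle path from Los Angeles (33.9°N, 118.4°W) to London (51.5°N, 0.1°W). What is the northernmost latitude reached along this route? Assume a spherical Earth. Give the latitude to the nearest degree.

≈ 62°N

The great circle lies in the plane with unit normal n̂ = (p₁ × p₂)/|p₁ × p₂|.
Here n̂_z ≈ +0.464; the vertex latitude is φ_max = arccos|n̂_z| ≈ 62.4°.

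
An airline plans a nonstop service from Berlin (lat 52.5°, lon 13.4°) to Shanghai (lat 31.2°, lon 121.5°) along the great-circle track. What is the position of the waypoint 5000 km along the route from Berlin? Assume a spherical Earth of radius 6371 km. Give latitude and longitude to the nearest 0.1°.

Convert each endpoint to a unit vector on the sphere (x = cos φ cos λ, y = cos φ sin λ, z = sin φ).
The central angle between the endpoints is δ = arccos(p₁·p₂) ≈ 1.319 rad (75.6°). The total great-circle distance is δ·R ≈ 1.319 × 6371 ≈ 8403 km, so the target fraction is f = 5000/8403 ≈ 0.595.
Interpolate at f ≈ 0.595 with slerp weights a = sin((1−f)δ)/sin δ ≈ 0.526, b = sin(fδ)/sin δ ≈ 0.730.
p = a·p₁ + b·p₂ ≈ (-0.015, 0.606, 0.795); φ = arcsin(p_z) ≈ 52.66°, λ = atan2(p_y, p_x) ≈ 91.40°.

≈ lat 52.7°, lon 91.4°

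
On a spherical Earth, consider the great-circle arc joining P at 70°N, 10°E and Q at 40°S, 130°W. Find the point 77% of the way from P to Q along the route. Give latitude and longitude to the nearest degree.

≈ 9°S, 118°W

From cos δ = sin φ₁ sin φ₂ + cos φ₁ cos φ₂ cos Δλ, the central angle is δ ≈ 2.506 rad (143.6°).
Interpolate at f = 0.77 with slerp weights a = sin((1−f)δ)/sin δ ≈ 0.918, b = sin(fδ)/sin δ ≈ 1.577.
p = a·p₁ + b·p₂ ≈ (-0.467, -0.871, -0.151); φ = arcsin(p_z) ≈ -8.69°, λ = atan2(p_y, p_x) ≈ -118.22°.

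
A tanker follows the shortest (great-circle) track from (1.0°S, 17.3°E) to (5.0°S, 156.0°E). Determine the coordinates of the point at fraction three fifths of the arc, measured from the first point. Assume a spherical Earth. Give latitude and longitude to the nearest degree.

≈ (9°S, 100°E)

Write both endpoints as unit vectors p₁, p₂ with components (cos φ cos λ, cos φ sin λ, sin φ).
The central angle between the endpoints is δ = arccos(p₁·p₂) ≈ 2.414 rad (138.3°).
Interpolate at f = 3/5 with slerp weights a = sin((1−f)δ)/sin δ ≈ 1.237, b = sin(fδ)/sin δ ≈ 1.492.
p = a·p₁ + b·p₂ ≈ (-0.178, 0.972, -0.152); φ = arcsin(p_z) ≈ -8.72°, λ = atan2(p_y, p_x) ≈ 100.36°.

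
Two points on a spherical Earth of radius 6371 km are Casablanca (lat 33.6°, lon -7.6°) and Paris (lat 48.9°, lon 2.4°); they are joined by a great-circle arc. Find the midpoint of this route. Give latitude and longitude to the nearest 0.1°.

≈ lat 41.4°, lon -3.2°

Write both endpoints as unit vectors p₁, p₂ with components (cos φ cos λ, cos φ sin λ, sin φ).
The central angle between the endpoints is δ = arccos(p₁·p₂) ≈ 0.297 rad (17.0°).
Interpolate at f = 1/2 with slerp weights a = sin((1−f)δ)/sin δ ≈ 0.506, b = sin(fδ)/sin δ ≈ 0.506.
p = a·p₁ + b·p₂ ≈ (0.749, -0.042, 0.661); φ = arcsin(p_z) ≈ 41.36°, λ = atan2(p_y, p_x) ≈ -3.19°.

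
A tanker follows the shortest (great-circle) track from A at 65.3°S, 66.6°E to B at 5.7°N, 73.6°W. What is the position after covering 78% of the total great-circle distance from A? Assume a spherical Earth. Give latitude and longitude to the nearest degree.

≈ 18°S, 66°W

From cos δ = sin φ₁ sin φ₂ + cos φ₁ cos φ₂ cos Δλ, the central angle is δ ≈ 1.993 rad (114.2°).
Interpolate at f = 0.78 with slerp weights a = sin((1−f)δ)/sin δ ≈ 0.465, b = sin(fδ)/sin δ ≈ 1.096.
p = a·p₁ + b·p₂ ≈ (0.385, -0.868, -0.314); φ = arcsin(p_z) ≈ -18.30°, λ = atan2(p_y, p_x) ≈ -66.07°.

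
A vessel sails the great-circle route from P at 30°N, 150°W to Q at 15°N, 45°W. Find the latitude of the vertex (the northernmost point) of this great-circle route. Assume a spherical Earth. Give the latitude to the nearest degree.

The great circle lies in the plane with unit normal n̂ = (p₁ × p₂)/|p₁ × p₂|.
Here n̂_z ≈ +0.811; the vertex latitude is φ_max = arccos|n̂_z| ≈ 35.8°.

≈ 36°N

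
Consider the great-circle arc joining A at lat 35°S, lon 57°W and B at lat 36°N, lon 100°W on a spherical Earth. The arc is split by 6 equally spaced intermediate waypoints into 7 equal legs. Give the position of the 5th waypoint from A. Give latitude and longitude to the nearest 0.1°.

Convert each endpoint to a unit vector on the sphere (x = cos φ cos λ, y = cos φ sin λ, z = sin φ).
The central angle between the endpoints is δ = arccos(p₁·p₂) ≈ 1.423 rad (81.5°).
Interpolate at f = 5/7 with slerp weights a = sin((1−f)δ)/sin δ ≈ 0.400, b = sin(fδ)/sin δ ≈ 0.860.
p = a·p₁ + b·p₂ ≈ (0.058, -0.959, 0.276); φ = arcsin(p_z) ≈ 16.02°, λ = atan2(p_y, p_x) ≈ -86.56°.

≈ lat 16.0°N, lon 86.6°W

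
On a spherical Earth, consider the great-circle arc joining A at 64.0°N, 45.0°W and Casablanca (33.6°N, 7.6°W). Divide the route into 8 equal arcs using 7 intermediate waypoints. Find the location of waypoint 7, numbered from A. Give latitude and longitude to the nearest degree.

From cos δ = sin φ₁ sin φ₂ + cos φ₁ cos φ₂ cos Δλ, the central angle is δ ≈ 0.664 rad (38.1°).
Interpolate at f = 7/8 with slerp weights a = sin((1−f)δ)/sin δ ≈ 0.135, b = sin(fδ)/sin δ ≈ 0.891.
p = a·p₁ + b·p₂ ≈ (0.777, -0.140, 0.614); φ = arcsin(p_z) ≈ 37.86°, λ = atan2(p_y, p_x) ≈ -10.20°.

≈ 38°N, 10°W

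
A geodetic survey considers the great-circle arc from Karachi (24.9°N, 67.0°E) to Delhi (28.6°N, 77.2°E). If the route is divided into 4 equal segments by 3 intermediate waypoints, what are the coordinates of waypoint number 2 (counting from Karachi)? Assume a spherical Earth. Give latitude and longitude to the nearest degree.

≈ 27°N, 72°E

From cos δ = sin φ₁ sin φ₂ + cos φ₁ cos φ₂ cos Δλ, the central angle is δ ≈ 0.172 rad (9.8°).
Interpolate at f = 2/4 with slerp weights a = sin((1−f)δ)/sin δ ≈ 0.502, b = sin(fδ)/sin δ ≈ 0.502.
p = a·p₁ + b·p₂ ≈ (0.275, 0.849, 0.452); φ = arcsin(p_z) ≈ 26.84°, λ = atan2(p_y, p_x) ≈ 72.02°.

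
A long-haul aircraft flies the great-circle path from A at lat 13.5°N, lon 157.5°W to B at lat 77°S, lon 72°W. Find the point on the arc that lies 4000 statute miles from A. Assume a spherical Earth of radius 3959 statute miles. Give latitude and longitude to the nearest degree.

≈ lat 43°S, lon 142°W

Convert each endpoint to a unit vector on the sphere (x = cos φ cos λ, y = cos φ sin λ, z = sin φ).
The central angle between the endpoints is δ = arccos(p₁·p₂) ≈ 1.783 rad (102.1°). The total great-circle distance is δ·R ≈ 1.783 × 3959 ≈ 7058 mi, so the target fraction is f = 4000/7058 ≈ 0.567.
Interpolate at f ≈ 0.567 with slerp weights a = sin((1−f)δ)/sin δ ≈ 0.714, b = sin(fδ)/sin δ ≈ 0.866.
p = a·p₁ + b·p₂ ≈ (-0.581, -0.451, -0.678); φ = arcsin(p_z) ≈ -42.65°, λ = atan2(p_y, p_x) ≈ -142.18°.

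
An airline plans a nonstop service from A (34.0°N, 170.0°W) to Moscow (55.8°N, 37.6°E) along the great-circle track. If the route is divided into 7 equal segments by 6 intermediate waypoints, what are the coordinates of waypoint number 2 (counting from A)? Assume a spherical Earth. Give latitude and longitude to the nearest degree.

From cos δ = sin φ₁ sin φ₂ + cos φ₁ cos φ₂ cos Δλ, the central angle is δ ≈ 1.521 rad (87.2°).
Interpolate at f = 2/7 with slerp weights a = sin((1−f)δ)/sin δ ≈ 0.886, b = sin(fδ)/sin δ ≈ 0.422.
p = a·p₁ + b·p₂ ≈ (-0.536, 0.017, 0.844); φ = arcsin(p_z) ≈ 57.59°, λ = atan2(p_y, p_x) ≈ 178.18°.

≈ (58°N, 178°E)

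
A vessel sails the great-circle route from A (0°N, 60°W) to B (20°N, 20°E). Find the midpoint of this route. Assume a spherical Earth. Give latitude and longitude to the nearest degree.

≈ (13°N, 21°W)

Convert each endpoint to a unit vector on the sphere (x = cos φ cos λ, y = cos φ sin λ, z = sin φ).
The central angle between the endpoints is δ = arccos(p₁·p₂) ≈ 1.407 rad (80.6°).
Interpolate at f = 1/2 with slerp weights a = sin((1−f)δ)/sin δ ≈ 0.656, b = sin(fδ)/sin δ ≈ 0.656.
p = a·p₁ + b·p₂ ≈ (0.907, -0.357, 0.224); φ = arcsin(p_z) ≈ 12.96°, λ = atan2(p_y, p_x) ≈ -21.49°.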